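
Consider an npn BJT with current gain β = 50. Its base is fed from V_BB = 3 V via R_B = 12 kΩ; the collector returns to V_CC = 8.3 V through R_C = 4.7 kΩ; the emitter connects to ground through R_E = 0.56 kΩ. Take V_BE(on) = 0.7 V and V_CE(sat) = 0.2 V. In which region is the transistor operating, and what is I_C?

Assume active: I_B = (3 − 0.7)/(12 + 51×0.56) = 0.0567 mA, I_C = β·I_B = 2.84 mA.
Then V_CE = 8.3 − 2.84×4.7 − 2.89×0.56 = -6.65 V < 0.2 V — the active assumption fails.
Re-solve with V_CE = 0.2 V. KCL at the emitter: V_E/R_E = (V_BB−0.7−V_E)/R_B + (V_CC−0.2−V_E)/R_C, giving V_E = 0.92 V.
I_C = (V_CC − 0.2 − V_E)/R_C = (8.1 − 0.92)/4.7 = 1.53 mA.
Check: I_B = (2.3 − 0.92)/12 = 0.115 mA, and β·I_B = 5.75 mA > I_C, confirming saturation.

saturation; I_C ≈ 1.5 mA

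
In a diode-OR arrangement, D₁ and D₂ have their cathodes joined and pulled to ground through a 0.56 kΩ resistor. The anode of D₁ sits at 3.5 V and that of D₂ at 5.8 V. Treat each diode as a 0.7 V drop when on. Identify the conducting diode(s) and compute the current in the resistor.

Assume both conduct. Then node N would need to be at both 3.5−0.7 = 2.8 V and 5.8−0.7 = 5.1 V, which is impossible.
Assume only D₂ conducts: V_N = 5.8 − 0.7 = 5.1 V, so I_R = 5.1/0.56 = 9.11 mA.
Check D₁: its anode-to-cathode voltage is 3.5 − 5.1 = -1.6 V < 0.7 V, so it is off. The assumption is consistent.

Only D₂ conducts; I_R ≈ 9.1 mA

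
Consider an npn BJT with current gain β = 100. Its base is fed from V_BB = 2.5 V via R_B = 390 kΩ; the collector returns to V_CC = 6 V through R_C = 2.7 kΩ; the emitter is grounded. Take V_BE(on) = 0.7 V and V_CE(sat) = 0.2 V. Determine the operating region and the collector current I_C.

Assume active. Base-emitter loop: I_B = (V_BB − V_BE)/R_B = (2.5 − 0.7)/390 = 0.00462 mA.
I_C = β·I_B = 100×0.00462 = 0.462 mA.
V_CE = V_CC − I_C·R_C = 6 − 0.462×2.7 = 4.75 V > V_CE(sat), so the active-region assumption holds.

active; I_C ≈ 0.46 mA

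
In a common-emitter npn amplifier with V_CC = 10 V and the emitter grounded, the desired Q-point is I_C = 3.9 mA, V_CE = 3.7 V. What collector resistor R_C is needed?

R_C ≈ 1.6 kΩ

Collector loop: V_CC = I_C·R_C + V_CE.
R_C = (V_CC − V_CE)/I_C = (10 − 3.7)/3.9 = 1.62 kΩ.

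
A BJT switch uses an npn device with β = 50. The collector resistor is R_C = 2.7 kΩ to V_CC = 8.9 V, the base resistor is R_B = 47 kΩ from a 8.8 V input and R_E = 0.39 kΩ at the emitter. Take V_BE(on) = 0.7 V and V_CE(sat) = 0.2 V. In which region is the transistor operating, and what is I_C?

saturation; I_C ≈ 2.8 mA

Assume active: I_B = (8.8 − 0.7)/(47 + 51×0.39) = 0.121 mA, I_C = β·I_B = 6.05 mA.
Then V_CE = 8.9 − 6.05×2.7 − 6.18×0.39 = -9.86 V < 0.2 V — the active assumption fails.
Re-solve with V_CE = 0.2 V. KCL at the emitter: V_E/R_E = (V_BB−0.7−V_E)/R_B + (V_CC−0.2−V_E)/R_C, giving V_E = 1.15 V.
I_C = (V_CC − 0.2 − V_E)/R_C = (8.7 − 1.15)/2.7 = 2.8 mA.
Check: I_B = (8.1 − 1.15)/47 = 0.148 mA, and β·I_B = 7.4 mA > I_C, confirming saturation.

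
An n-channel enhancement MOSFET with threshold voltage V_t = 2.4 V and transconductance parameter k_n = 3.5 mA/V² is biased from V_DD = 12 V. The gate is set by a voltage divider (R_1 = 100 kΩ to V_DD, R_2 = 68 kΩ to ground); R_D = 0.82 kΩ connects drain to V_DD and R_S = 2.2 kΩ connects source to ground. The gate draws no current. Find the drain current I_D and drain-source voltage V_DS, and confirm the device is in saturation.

I_D ≈ 0.81 mA, V_DS ≈ 9.6 V

V_G = V_DD·R_2/(R_1+R_2) = 12×68/168 = 4.86 V.
Assume saturation: I_D = (k_n/2)(V_GS − V_t)² with V_GS = V_G − I_D·R_S = 4.86 − 2.2·I_D.
Substituting gives 8.47·I_D² − 19.9·I_D + 10.6 = 0, with roots I_D = 0.808 or 1.54 mA.
The root I_D = 1.54 mA gives V_GS = 1.46 V ≤ V_t, so take I_D = 0.808 mA.
Then V_GS = 3.08 V and V_DS = V_DD − I_D(R_D+R_S) = 12 − 0.808×3.02 = 9.56 V.
Saturation requires V_DS ≥ V_GS − V_t = 0.68 V; 9.56 ≥ 0.68 ✓.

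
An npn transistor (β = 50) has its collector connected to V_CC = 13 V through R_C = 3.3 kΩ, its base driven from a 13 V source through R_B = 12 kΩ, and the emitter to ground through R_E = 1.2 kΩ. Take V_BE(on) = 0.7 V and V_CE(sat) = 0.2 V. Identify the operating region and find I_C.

Assume active: I_B = (13 − 0.7)/(12 + 51×1.2) = 0.168 mA, I_C = β·I_B = 8.4 mA.
Then V_CE = 13 − 8.4×3.3 − 8.57×1.2 = -25 V < 0.2 V — the active assumption fails.
Re-solve with V_CE = 0.2 V. KCL at the emitter: V_E/R_E = (V_BB−0.7−V_E)/R_B + (V_CC−0.2−V_E)/R_C, giving V_E = 4.02 V.
I_C = (V_CC − 0.2 − V_E)/R_C = (12.8 − 4.02)/3.3 = 2.66 mA.
Check: I_B = (12.3 − 4.02)/12 = 0.69 mA, and β·I_B = 34.5 mA > I_C, confirming saturation.

saturation; I_C ≈ 2.7 mA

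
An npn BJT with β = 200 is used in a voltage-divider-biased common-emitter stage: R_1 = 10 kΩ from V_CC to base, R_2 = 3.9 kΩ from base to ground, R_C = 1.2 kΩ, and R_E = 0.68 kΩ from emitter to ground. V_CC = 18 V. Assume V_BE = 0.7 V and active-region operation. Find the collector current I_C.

I_C ≈ 6.2 mA

Thevenize the base divider: V_Th = V_CC·R_2/(R_1+R_2) = 18×3.9/13.9 = 5.05 V, R_Th = R_1‖R_2 = 2.81 kΩ.
Base-emitter loop: V_Th = I_B·R_Th + V_BE + (β+1)I_B·R_E, so I_B = (5.05 − 0.7) / (2.81 + 201×0.68) = 0.0312 mA.
I_C = β·I_B = 200×0.0312 = 6.24 mA, and I_E = (β+1)I_B = 6.27 mA.
V_CE = V_CC − I_C·R_C − I_E·R_E = 18 − 6.24×1.2 − 6.27×0.68 = 6.25 V.
V_CE = 6.25 V > 0.2 V confirms active-region operation.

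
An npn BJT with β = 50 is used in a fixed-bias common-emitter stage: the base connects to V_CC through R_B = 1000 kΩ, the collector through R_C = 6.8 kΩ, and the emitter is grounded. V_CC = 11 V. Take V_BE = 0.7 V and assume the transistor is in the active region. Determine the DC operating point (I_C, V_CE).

Base loop: V_CC = I_B·R_B + V_BE, so I_B = (11 − 0.7)/1000 kΩ = 0.0103 mA.
In the active region I_C = β·I_B = 50 × 0.0103 = 0.515 mA.
Collector loop: V_CE = V_CC − I_C·R_C = 11 − 0.515×6.8 = 7.5 V.
Since V_CE = 7.5 V > V_CE(sat) ≈ 0.2 V, the transistor is in the active region as assumed.

I_C ≈ 0.52 mA, V_CE ≈ 7.5 V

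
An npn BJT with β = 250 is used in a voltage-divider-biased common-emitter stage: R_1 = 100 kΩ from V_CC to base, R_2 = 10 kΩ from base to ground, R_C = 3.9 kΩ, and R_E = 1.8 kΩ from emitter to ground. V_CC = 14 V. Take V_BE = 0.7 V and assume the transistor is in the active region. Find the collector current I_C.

Thevenize the base divider: V_Th = V_CC·R_2/(R_1+R_2) = 14×10/110 = 1.27 V, R_Th = R_1‖R_2 = 9.09 kΩ.
Base-emitter loop: V_Th = I_B·R_Th + V_BE + (β+1)I_B·R_E, so I_B = (1.27 − 0.7) / (9.09 + 251×1.8) = 0.00124 mA.
I_C = β·I_B = 250×0.00124 = 0.311 mA, and I_E = (β+1)I_B = 0.312 mA.
V_CE = V_CC − I_C·R_C − I_E·R_E = 14 − 0.311×3.9 − 0.312×1.8 = 12.2 V.
V_CE = 12.2 V > 0.2 V confirms active-region operation.

I_C ≈ 0.31 mA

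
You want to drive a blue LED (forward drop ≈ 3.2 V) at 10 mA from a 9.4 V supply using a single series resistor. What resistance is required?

The resistor drops V_S − V_D = 9.4 − 3.2 = 6.2 V at 10 mA.
R = 6.2 V / 10 mA = 0.62 kΩ.

R ≈ 0.62 kΩ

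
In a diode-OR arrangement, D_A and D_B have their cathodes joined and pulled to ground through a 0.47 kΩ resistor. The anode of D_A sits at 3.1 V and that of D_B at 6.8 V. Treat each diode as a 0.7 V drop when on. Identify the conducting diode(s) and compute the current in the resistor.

Only D_B conducts; I_R ≈ 13 mA

Assume both conduct. Then node N would need to be at both 3.1−0.7 = 2.4 V and 6.8−0.7 = 6.1 V, which is impossible.
Assume only D_B conducts: V_N = 6.8 − 0.7 = 6.1 V, so I_R = 6.1/0.47 = 13 mA.
Check D_A: its anode-to-cathode voltage is 3.1 − 6.1 = -3 V < 0.7 V, so it is off. The assumption is consistent.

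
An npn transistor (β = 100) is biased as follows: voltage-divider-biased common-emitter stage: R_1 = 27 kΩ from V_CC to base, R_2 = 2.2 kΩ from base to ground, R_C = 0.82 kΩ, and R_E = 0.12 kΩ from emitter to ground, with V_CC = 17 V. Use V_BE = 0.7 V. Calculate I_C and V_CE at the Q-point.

I_C ≈ 4.1 mA, V_CE ≈ 13 V

Thevenize the base divider: V_Th = V_CC·R_2/(R_1+R_2) = 17×2.2/29.2 = 1.28 V, R_Th = R_1‖R_2 = 2.03 kΩ.
Base-emitter loop: V_Th = I_B·R_Th + V_BE + (β+1)I_B·R_E, so I_B = (1.28 − 0.7) / (2.03 + 101×0.12) = 0.041 mA.
I_C = β·I_B = 100×0.041 = 4.1 mA, and I_E = (β+1)I_B = 4.14 mA.
V_CE = V_CC − I_C·R_C − I_E·R_E = 17 − 4.1×0.82 − 4.14×0.12 = 13.1 V.
V_CE = 13.1 V > 0.2 V confirms active-region operation.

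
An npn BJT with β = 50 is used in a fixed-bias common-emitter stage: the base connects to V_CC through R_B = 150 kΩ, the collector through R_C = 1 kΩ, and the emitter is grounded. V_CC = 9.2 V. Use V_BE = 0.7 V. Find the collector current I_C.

Base loop: V_CC = I_B·R_B + V_BE, so I_B = (9.2 − 0.7)/150 kΩ = 0.0567 mA.
In the active region I_C = β·I_B = 50 × 0.0567 = 2.83 mA.
Collector loop: V_CE = V_CC − I_C·R_C = 9.2 − 2.83×1 = 6.37 V.
Since V_CE = 6.37 V > V_CE(sat) ≈ 0.2 V, the transistor is in the active region as assumed.

I_C ≈ 2.8 mA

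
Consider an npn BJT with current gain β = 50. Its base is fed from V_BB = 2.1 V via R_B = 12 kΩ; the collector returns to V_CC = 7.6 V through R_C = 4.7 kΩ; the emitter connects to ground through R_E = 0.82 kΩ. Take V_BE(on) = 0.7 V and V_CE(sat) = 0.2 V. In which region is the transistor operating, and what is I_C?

active; I_C ≈ 1.3 mA

Assume active. Base-emitter loop: I_B = (V_BB − V_BE)/(R_B + (β+1)R_E) = (2.1 − 0.7)/(12 + 51×0.82) = 0.026 mA.
I_C = β·I_B = 50×0.026 = 1.3 mA.
V_CE = V_CC − I_C·R_C − I_E·R_E = 7.6 − 1.3×4.7 − 1.33×0.82 = 0.399 V > V_CE(sat), so the active-region assumption holds.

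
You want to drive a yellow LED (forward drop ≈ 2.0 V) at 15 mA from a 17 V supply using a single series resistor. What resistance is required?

The resistor drops V_S − V_D = 17 − 2.0 = 15 V at 15 mA.
R = 15 V / 15 mA = 1 kΩ.

R ≈ 1 kΩ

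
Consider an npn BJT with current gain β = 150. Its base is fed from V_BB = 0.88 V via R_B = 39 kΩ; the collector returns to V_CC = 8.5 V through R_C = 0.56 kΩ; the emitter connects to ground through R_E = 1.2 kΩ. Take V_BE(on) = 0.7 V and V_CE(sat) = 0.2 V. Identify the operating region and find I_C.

Assume active. Base-emitter loop: I_B = (V_BB − V_BE)/(R_B + (β+1)R_E) = (0.88 − 0.7)/(39 + 151×1.2) = 0.000817 mA.
I_C = β·I_B = 150×0.000817 = 0.123 mA.
V_CE = V_CC − I_C·R_C − I_E·R_E = 8.5 − 0.123×0.56 − 0.123×1.2 = 8.28 V > V_CE(sat), so the active-region assumption holds.

active; I_C ≈ 0.12 mA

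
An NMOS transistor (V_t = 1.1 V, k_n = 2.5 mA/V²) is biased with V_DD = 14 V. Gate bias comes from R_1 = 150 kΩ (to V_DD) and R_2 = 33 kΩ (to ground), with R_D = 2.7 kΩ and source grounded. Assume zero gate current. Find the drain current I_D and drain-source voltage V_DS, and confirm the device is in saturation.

I_D ≈ 2.5 mA, V_DS ≈ 7.2 V

V_G = V_DD·R_2/(R_1+R_2) = 14×33/183 = 2.52 V. With the source grounded, V_GS = V_G = 2.52 V.
Assume saturation: I_D = (k_n/2)(V_GS − V_t)² = (2.5/2)×(2.52 − 1.1)² = 1.25×1.42² = 2.54 mA.
V_DS = V_DD − I_D·R_D = 14 − 2.54×2.7 = 7.15 V.
Saturation requires V_DS ≥ V_GS − V_t = 1.42 V; 7.15 ≥ 1.42 ✓.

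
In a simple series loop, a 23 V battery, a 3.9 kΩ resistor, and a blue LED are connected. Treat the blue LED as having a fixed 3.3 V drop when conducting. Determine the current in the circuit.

KVL around the loop: 23 = V_D + I·R = 3.3 + I × 3.9 kΩ.
So I = (23 − 3.3) / 3.9 kΩ = 19.7 / 3.9 = 5.05 mA.

I ≈ 5.1 mA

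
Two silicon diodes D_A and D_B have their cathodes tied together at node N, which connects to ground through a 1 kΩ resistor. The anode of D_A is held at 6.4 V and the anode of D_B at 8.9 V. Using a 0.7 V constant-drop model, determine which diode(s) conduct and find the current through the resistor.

Assume both conduct. Then node N would need to be at both 6.4−0.7 = 5.7 V and 8.9−0.7 = 8.2 V, which is impossible.
Assume only D_B conducts: V_N = 8.9 − 0.7 = 8.2 V, so I_R = 8.2/1 = 8.2 mA.
Check D_A: its anode-to-cathode voltage is 6.4 − 8.2 = -1.8 V < 0.7 V, so it is off. The assumption is consistent.

Only D_B conducts; I_R ≈ 8.2 mA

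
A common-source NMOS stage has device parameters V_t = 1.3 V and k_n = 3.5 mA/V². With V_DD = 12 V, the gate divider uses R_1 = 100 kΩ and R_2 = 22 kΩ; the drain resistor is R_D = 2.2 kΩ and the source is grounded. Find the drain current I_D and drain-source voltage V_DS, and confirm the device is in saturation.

V_G = V_DD·R_2/(R_1+R_2) = 12×22/122 = 2.16 V. With the source grounded, V_GS = V_G = 2.16 V.
Assume saturation: I_D = (k_n/2)(V_GS − V_t)² = (3.5/2)×(2.16 − 1.3)² = 1.75×0.864² = 1.31 mA.
V_DS = V_DD − I_D·R_D = 12 − 1.31×2.2 = 9.13 V.
Saturation requires V_DS ≥ V_GS − V_t = 0.864 V; 9.13 ≥ 0.864 ✓.

I_D ≈ 1.3 mA, V_DS ≈ 9.1 V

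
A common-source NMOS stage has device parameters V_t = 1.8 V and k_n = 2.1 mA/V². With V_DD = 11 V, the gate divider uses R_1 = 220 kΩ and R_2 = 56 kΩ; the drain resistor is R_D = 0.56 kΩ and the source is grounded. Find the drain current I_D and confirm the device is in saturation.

I_D ≈ 0.2 mA

V_G = V_DD·R_2/(R_1+R_2) = 11×56/276 = 2.23 V. With the source grounded, V_GS = V_G = 2.23 V.
Assume saturation: I_D = (k_n/2)(V_GS − V_t)² = (2.1/2)×(2.23 − 1.8)² = 1.05×0.432² = 0.196 mA.
V_DS = V_DD − I_D·R_D = 11 − 0.196×0.56 = 10.9 V.
Saturation requires V_DS ≥ V_GS − V_t = 0.432 V; 10.9 ≥ 0.432 ✓.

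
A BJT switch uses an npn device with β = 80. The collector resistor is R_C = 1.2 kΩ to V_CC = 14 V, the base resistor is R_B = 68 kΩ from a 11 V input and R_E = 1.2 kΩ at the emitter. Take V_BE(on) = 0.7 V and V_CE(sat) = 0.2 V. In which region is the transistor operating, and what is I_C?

active; I_C ≈ 5 mA

Assume active. Base-emitter loop: I_B = (V_BB − V_BE)/(R_B + (β+1)R_E) = (11 − 0.7)/(68 + 81×1.2) = 0.0623 mA.
I_C = β·I_B = 80×0.0623 = 4.99 mA.
V_CE = V_CC − I_C·R_C − I_E·R_E = 14 − 4.99×1.2 − 5.05×1.2 = 1.95 V > V_CE(sat), so the active-region assumption holds.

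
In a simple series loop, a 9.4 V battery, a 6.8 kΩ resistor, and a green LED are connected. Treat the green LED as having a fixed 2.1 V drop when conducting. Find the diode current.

KVL around the loop: 9.4 = V_D + I·R = 2.1 + I × 6.8 kΩ.
So I = (9.4 − 2.1) / 6.8 kΩ = 7.3 / 6.8 = 1.07 mA.

I ≈ 1.1 mA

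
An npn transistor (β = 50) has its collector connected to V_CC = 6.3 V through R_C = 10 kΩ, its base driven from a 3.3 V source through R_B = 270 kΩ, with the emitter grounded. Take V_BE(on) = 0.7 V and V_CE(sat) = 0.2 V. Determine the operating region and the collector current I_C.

active; I_C ≈ 0.48 mA

Assume active. Base-emitter loop: I_B = (V_BB − V_BE)/R_B = (3.3 − 0.7)/270 = 0.00963 mA.
I_C = β·I_B = 50×0.00963 = 0.481 mA.
V_CE = V_CC − I_C·R_C = 6.3 − 0.481×10 = 1.49 V > V_CE(sat), so the active-region assumption holds.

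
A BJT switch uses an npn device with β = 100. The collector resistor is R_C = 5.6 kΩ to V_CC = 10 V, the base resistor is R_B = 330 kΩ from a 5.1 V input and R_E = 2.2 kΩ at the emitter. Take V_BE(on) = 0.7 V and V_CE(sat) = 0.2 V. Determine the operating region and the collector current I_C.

Assume active. Base-emitter loop: I_B = (V_BB − V_BE)/(R_B + (β+1)R_E) = (5.1 − 0.7)/(330 + 101×2.2) = 0.00797 mA.
I_C = β·I_B = 100×0.00797 = 0.797 mA.
V_CE = V_CC − I_C·R_C − I_E·R_E = 10 − 0.797×5.6 − 0.805×2.2 = 3.77 V > V_CE(sat), so the active-region assumption holds.

active; I_C ≈ 0.8 mA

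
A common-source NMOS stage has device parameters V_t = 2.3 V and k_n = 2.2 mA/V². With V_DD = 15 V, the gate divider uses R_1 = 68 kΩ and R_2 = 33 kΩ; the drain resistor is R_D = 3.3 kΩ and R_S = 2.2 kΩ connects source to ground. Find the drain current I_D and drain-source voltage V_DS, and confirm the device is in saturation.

V_G = V_DD·R_2/(R_1+R_2) = 15×33/101 = 4.9 V.
Assume saturation: I_D = (k_n/2)(V_GS − V_t)² with V_GS = V_G − I_D·R_S = 4.9 − 2.2·I_D.
Substituting gives 5.32·I_D² − 13.6·I_D + 7.44 = 0, with roots I_D = 0.796 or 1.76 mA.
The root I_D = 1.76 mA gives V_GS = 1.04 V ≤ V_t, so take I_D = 0.796 mA.
Then V_GS = 3.15 V and V_DS = V_DD − I_D(R_D+R_S) = 15 − 0.796×5.5 = 10.6 V.
Saturation requires V_DS ≥ V_GS − V_t = 0.85 V; 10.6 ≥ 0.85 ✓.

I_D ≈ 0.8 mA, V_DS ≈ 11 V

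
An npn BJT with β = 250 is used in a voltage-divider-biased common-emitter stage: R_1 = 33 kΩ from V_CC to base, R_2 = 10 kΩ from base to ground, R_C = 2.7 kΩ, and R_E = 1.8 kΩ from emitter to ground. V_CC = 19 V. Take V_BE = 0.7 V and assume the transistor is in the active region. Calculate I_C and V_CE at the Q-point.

I_C ≈ 2 mA, V_CE ≈ 9.9 V

Thevenize the base divider: V_Th = V_CC·R_2/(R_1+R_2) = 19×10/43 = 4.42 V, R_Th = R_1‖R_2 = 7.67 kΩ.
Base-emitter loop: V_Th = I_B·R_Th + V_BE + (β+1)I_B·R_E, so I_B = (4.42 − 0.7) / (7.67 + 251×1.8) = 0.00809 mA.
I_C = β·I_B = 250×0.00809 = 2.02 mA, and I_E = (β+1)I_B = 2.03 mA.
V_CE = V_CC − I_C·R_C − I_E·R_E = 19 − 2.02×2.7 − 2.03×1.8 = 9.88 V.
V_CE = 9.88 V > 0.2 V confirms active-region operation.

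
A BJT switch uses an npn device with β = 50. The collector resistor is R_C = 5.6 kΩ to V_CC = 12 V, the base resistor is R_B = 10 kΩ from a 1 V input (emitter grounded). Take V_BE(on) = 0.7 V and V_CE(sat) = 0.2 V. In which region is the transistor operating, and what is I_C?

Assume active. Base-emitter loop: I_B = (V_BB − V_BE)/R_B = (1 − 0.7)/10 = 0.03 mA.
I_C = β·I_B = 50×0.03 = 1.5 mA.
V_CE = V_CC − I_C·R_C = 12 − 1.5×5.6 = 3.6 V > V_CE(sat), so the active-region assumption holds.

active; I_C ≈ 1.5 mA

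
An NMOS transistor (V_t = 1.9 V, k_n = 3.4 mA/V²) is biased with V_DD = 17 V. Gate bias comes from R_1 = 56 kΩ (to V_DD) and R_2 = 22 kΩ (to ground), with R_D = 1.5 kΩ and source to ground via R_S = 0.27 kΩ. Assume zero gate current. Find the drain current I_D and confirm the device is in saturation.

V_G = V_DD·R_2/(R_1+R_2) = 17×22/78 = 4.79 V.
Assume saturation: I_D = (k_n/2)(V_GS − V_t)² with V_GS = V_G − I_D·R_S = 4.79 − 0.27·I_D.
Substituting gives 0.124·I_D² − 3.66·I_D + 14.2 = 0, with roots I_D = 4.62 or 24.9 mA.
The root I_D = 24.9 mA gives V_GS = -1.93 V ≤ V_t, so take I_D = 4.62 mA.
Then V_GS = 3.55 V and V_DS = V_DD − I_D(R_D+R_S) = 17 − 4.62×1.77 = 8.83 V.
Saturation requires V_DS ≥ V_GS − V_t = 1.65 V; 8.83 ≥ 1.65 ✓.

I_D ≈ 4.6 mA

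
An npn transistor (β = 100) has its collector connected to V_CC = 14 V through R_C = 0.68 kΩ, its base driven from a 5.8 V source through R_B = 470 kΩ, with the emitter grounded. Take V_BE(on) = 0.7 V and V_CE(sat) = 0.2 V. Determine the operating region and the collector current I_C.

active; I_C ≈ 1.1 mA

Assume active. Base-emitter loop: I_B = (V_BB − V_BE)/R_B = (5.8 − 0.7)/470 = 0.0109 mA.
I_C = β·I_B = 100×0.0109 = 1.09 mA.
V_CE = V_CC − I_C·R_C = 14 − 1.09×0.68 = 13.3 V > V_CE(sat), so the active-region assumption holds.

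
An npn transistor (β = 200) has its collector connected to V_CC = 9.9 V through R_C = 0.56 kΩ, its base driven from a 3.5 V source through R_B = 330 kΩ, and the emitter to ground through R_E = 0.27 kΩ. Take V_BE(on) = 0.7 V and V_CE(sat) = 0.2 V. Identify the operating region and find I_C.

active; I_C ≈ 1.5 mA

Assume active. Base-emitter loop: I_B = (V_BB − V_BE)/(R_B + (β+1)R_E) = (3.5 − 0.7)/(330 + 201×0.27) = 0.00729 mA.
I_C = β·I_B = 200×0.00729 = 1.46 mA.
V_CE = V_CC − I_C·R_C − I_E·R_E = 9.9 − 1.46×0.56 − 1.46×0.27 = 8.69 V > V_CE(sat), so the active-region assumption holds.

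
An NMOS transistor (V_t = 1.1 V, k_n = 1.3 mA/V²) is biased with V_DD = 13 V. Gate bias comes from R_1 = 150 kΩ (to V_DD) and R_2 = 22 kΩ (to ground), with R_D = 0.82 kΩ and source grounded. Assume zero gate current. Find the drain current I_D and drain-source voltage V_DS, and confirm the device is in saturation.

I_D ≈ 0.21 mA, V_DS ≈ 13 V

V_G = V_DD·R_2/(R_1+R_2) = 13×22/172 = 1.66 V. With the source grounded, V_GS = V_G = 1.66 V.
Assume saturation: I_D = (k_n/2)(V_GS − V_t)² = (1.3/2)×(1.66 − 1.1)² = 0.65×0.563² = 0.206 mA.
V_DS = V_DD − I_D·R_D = 13 − 0.206×0.82 = 12.8 V.
Saturation requires V_DS ≥ V_GS − V_t = 0.563 V; 12.8 ≥ 0.563 ✓.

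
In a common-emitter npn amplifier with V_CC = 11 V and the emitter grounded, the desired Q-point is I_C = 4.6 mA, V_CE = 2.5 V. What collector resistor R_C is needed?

Collector loop: V_CC = I_C·R_C + V_CE.
R_C = (V_CC − V_CE)/I_C = (11 − 2.5)/4.6 = 1.85 kΩ.

R_C ≈ 1.8 kΩ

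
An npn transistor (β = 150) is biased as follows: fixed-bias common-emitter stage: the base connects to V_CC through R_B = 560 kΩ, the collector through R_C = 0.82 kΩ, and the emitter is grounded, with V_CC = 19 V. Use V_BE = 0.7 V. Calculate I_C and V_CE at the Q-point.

I_C ≈ 4.9 mA, V_CE ≈ 15 V

Base loop: V_CC = I_B·R_B + V_BE, so I_B = (19 − 0.7)/560 kΩ = 0.0327 mA.
In the active region I_C = β·I_B = 150 × 0.0327 = 4.9 mA.
Collector loop: V_CE = V_CC − I_C·R_C = 19 − 4.9×0.82 = 15 V.
Since V_CE = 15 V > V_CE(sat) ≈ 0.2 V, the transistor is in the active region as assumed.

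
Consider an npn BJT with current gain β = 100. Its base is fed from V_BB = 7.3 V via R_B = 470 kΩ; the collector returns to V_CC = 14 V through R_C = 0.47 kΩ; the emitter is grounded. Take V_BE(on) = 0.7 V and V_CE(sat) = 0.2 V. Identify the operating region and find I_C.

Assume active. Base-emitter loop: I_B = (V_BB − V_BE)/R_B = (7.3 − 0.7)/470 = 0.014 mA.
I_C = β·I_B = 100×0.014 = 1.4 mA.
V_CE = V_CC − I_C·R_C = 14 − 1.4×0.47 = 13.3 V > V_CE(sat), so the active-region assumption holds.

active; I_C ≈ 1.4 mA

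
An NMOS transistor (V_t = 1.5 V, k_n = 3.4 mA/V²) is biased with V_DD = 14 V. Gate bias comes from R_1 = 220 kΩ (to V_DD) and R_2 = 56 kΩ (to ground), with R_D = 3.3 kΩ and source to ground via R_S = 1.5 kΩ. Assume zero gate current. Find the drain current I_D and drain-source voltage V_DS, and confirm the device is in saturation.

I_D ≈ 0.52 mA, V_DS ≈ 11 V

V_G = V_DD·R_2/(R_1+R_2) = 14×56/276 = 2.84 V.
Assume saturation: I_D = (k_n/2)(V_GS − V_t)² with V_GS = V_G − I_D·R_S = 2.84 − 1.5·I_D.
Substituting gives 3.82·I_D² − 7.84·I_D + 3.06 = 0, with roots I_D = 0.524 or 1.53 mA.
The root I_D = 1.53 mA gives V_GS = 0.553 V ≤ V_t, so take I_D = 0.524 mA.
Then V_GS = 2.06 V and V_DS = V_DD − I_D(R_D+R_S) = 14 − 0.524×4.8 = 11.5 V.
Saturation requires V_DS ≥ V_GS − V_t = 0.555 V; 11.5 ≥ 0.555 ✓.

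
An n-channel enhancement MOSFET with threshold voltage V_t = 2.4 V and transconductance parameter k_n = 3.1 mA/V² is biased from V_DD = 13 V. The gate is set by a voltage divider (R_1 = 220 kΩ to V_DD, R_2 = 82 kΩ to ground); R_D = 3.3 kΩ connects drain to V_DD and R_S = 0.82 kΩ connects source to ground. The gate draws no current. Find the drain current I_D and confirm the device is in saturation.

V_G = V_DD·R_2/(R_1+R_2) = 13×82/302 = 3.53 V.
Assume saturation: I_D = (k_n/2)(V_GS − V_t)² with V_GS = V_G − I_D·R_S = 3.53 − 0.82·I_D.
Substituting gives 1.04·I_D² − 3.87·I_D + 1.98 = 0, with roots I_D = 0.612 or 3.1 mA.
The root I_D = 3.1 mA gives V_GS = 0.985 V ≤ V_t, so take I_D = 0.612 mA.
Then V_GS = 3.03 V and V_DS = V_DD − I_D(R_D+R_S) = 13 − 0.612×4.12 = 10.5 V.
Saturation requires V_DS ≥ V_GS − V_t = 0.628 V; 10.5 ≥ 0.628 ✓.

I_D ≈ 0.61 mA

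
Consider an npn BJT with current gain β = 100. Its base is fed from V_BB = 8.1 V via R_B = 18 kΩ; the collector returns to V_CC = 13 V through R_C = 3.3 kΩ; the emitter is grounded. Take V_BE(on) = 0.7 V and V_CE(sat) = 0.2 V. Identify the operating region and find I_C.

Assume active: I_B = (8.1 − 0.7)/18 = 0.411 mA, giving I_C = β·I_B = 41.1 mA.
But then V_CE = 13 − 41.1×3.3 = -123 V < V_CE(sat) = 0.2 V — impossible in the active region.
So the transistor is saturated. With V_CE = 0.2 V, I_C = (V_CC − 0.2)/R_C = 12.8/3.3 = 3.88 mA.
Check: β·I_B = 41.1 mA > I_C = 3.88 mA, confirming saturation.

saturation; I_C ≈ 3.9 mA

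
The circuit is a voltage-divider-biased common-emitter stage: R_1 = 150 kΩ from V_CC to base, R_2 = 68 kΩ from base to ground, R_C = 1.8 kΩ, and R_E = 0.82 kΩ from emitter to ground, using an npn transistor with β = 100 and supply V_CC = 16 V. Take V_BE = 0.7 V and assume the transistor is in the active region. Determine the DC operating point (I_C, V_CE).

I_C ≈ 3.3 mA, V_CE ≈ 7.3 V

Thevenize the base divider: V_Th = V_CC·R_2/(R_1+R_2) = 16×68/218 = 4.99 V, R_Th = R_1‖R_2 = 46.8 kΩ.
Base-emitter loop: V_Th = I_B·R_Th + V_BE + (β+1)I_B·R_E, so I_B = (4.99 − 0.7) / (46.8 + 101×0.82) = 0.0331 mA.
I_C = β·I_B = 100×0.0331 = 3.31 mA, and I_E = (β+1)I_B = 3.34 mA.
V_CE = V_CC − I_C·R_C − I_E·R_E = 16 − 3.31×1.8 − 3.34×0.82 = 7.3 V.
V_CE = 7.3 V > 0.2 V confirms active-region operation.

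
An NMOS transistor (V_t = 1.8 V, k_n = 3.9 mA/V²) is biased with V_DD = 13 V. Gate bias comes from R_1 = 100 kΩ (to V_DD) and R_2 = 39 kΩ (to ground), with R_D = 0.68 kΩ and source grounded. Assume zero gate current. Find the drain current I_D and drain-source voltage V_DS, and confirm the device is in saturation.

I_D ≈ 6.7 mA, V_DS ≈ 8.5 V

V_G = V_DD·R_2/(R_1+R_2) = 13×39/139 = 3.65 V. With the source grounded, V_GS = V_G = 3.65 V.
Assume saturation: I_D = (k_n/2)(V_GS − V_t)² = (3.9/2)×(3.65 − 1.8)² = 1.95×1.85² = 6.66 mA.
V_DS = V_DD − I_D·R_D = 13 − 6.66×0.68 = 8.47 V.
Saturation requires V_DS ≥ V_GS − V_t = 1.85 V; 8.47 ≥ 1.85 ✓.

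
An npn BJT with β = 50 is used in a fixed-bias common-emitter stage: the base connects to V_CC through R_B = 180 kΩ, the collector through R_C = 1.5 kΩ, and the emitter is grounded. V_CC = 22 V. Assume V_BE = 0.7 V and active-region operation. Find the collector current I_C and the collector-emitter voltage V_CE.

Base loop: V_CC = I_B·R_B + V_BE, so I_B = (22 − 0.7)/180 kΩ = 0.118 mA.
In the active region I_C = β·I_B = 50 × 0.118 = 5.92 mA.
Collector loop: V_CE = V_CC − I_C·R_C = 22 − 5.92×1.5 = 13.1 V.
Since V_CE = 13.1 V > V_CE(sat) ≈ 0.2 V, the transistor is in the active region as assumed.

I_C ≈ 5.9 mA, V_CE ≈ 13 V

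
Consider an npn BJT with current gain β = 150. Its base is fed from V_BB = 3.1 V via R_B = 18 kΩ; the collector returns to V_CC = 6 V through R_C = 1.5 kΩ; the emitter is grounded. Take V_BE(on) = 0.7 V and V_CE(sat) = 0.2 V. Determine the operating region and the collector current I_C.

Assume active: I_B = (3.1 − 0.7)/18 = 0.133 mA, giving I_C = β·I_B = 20 mA.
But then V_CE = 6 − 20×1.5 = -24 V < V_CE(sat) = 0.2 V — impossible in the active region.
So the transistor is saturated. With V_CE = 0.2 V, I_C = (V_CC − 0.2)/R_C = 5.8/1.5 = 3.87 mA.
Check: β·I_B = 20 mA > I_C = 3.87 mA, confirming saturation.

saturation; I_C ≈ 3.9 mA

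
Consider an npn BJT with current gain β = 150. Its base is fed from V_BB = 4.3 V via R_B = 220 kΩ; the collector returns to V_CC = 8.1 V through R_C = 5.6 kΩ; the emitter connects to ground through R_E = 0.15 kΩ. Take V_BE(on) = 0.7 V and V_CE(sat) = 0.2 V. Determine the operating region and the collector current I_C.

Assume active: I_B = (4.3 − 0.7)/(220 + 151×0.15) = 0.0148 mA, I_C = β·I_B = 2.23 mA.
Then V_CE = 8.1 − 2.23×5.6 − 2.24×0.15 = -4.7 V < 0.2 V — the active assumption fails.
Re-solve with V_CE = 0.2 V. KCL at the emitter: V_E/R_E = (V_BB−0.7−V_E)/R_B + (V_CC−0.2−V_E)/R_C, giving V_E = 0.208 V.
I_C = (V_CC − 0.2 − V_E)/R_C = (7.9 − 0.208)/5.6 = 1.37 mA.
Check: I_B = (3.6 − 0.208)/220 = 0.0154 mA, and β·I_B = 2.31 mA > I_C, confirming saturation.

saturation; I_C ≈ 1.4 mA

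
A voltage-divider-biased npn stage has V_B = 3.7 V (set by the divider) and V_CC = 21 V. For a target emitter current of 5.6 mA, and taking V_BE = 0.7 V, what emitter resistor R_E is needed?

R_E ≈ 0.54 kΩ

V_E = V_B − V_BE = 3.7 − 0.7 = 3 V.
R_E = V_E / I_E = 3 / 5.6 = 0.536 kΩ.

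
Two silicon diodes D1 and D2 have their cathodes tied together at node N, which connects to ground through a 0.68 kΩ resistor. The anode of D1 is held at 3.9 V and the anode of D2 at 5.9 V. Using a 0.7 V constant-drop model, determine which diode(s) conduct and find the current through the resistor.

Assume both conduct. Then node N would need to be at both 3.9−0.7 = 3.2 V and 5.9−0.7 = 5.2 V, which is impossible.
Assume only D2 conducts: V_N = 5.9 − 0.7 = 5.2 V, so I_R = 5.2/0.68 = 7.65 mA.
Check D1: its anode-to-cathode voltage is 3.9 − 5.2 = -1.3 V < 0.7 V, so it is off. The assumption is consistent.

Only D2 conducts; I_R ≈ 7.6 mA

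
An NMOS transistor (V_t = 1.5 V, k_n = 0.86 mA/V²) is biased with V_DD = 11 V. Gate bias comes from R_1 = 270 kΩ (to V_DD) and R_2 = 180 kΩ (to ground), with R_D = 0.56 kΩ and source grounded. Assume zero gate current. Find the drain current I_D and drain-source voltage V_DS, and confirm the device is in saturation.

I_D ≈ 3.6 mA, V_DS ≈ 9 V

V_G = V_DD·R_2/(R_1+R_2) = 11×180/450 = 4.4 V. With the source grounded, V_GS = V_G = 4.4 V.
Assume saturation: I_D = (k_n/2)(V_GS − V_t)² = (0.86/2)×(4.4 − 1.5)² = 0.43×2.9² = 3.62 mA.
V_DS = V_DD − I_D·R_D = 11 − 3.62×0.56 = 8.97 V.
Saturation requires V_DS ≥ V_GS − V_t = 2.9 V; 8.97 ≥ 2.9 ✓.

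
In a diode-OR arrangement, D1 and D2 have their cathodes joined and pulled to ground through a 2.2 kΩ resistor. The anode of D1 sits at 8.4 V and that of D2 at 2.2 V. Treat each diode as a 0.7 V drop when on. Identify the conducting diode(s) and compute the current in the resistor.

Only D1 conducts; I_R ≈ 3.5 mA

Assume both conduct. Then node N would need to be at both 8.4−0.7 = 7.7 V and 2.2−0.7 = 1.5 V, which is impossible.
Assume only D1 conducts: V_N = 8.4 − 0.7 = 7.7 V, so I_R = 7.7/2.2 = 3.5 mA.
Check D2: its anode-to-cathode voltage is 2.2 − 7.7 = -5.5 V < 0.7 V, so it is off. The assumption is consistent.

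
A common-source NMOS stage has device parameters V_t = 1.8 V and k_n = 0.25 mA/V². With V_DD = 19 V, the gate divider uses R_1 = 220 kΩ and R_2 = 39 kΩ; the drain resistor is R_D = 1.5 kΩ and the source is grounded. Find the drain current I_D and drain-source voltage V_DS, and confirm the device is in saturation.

I_D ≈ 0.14 mA, V_DS ≈ 19 V

V_G = V_DD·R_2/(R_1+R_2) = 19×39/259 = 2.86 V. With the source grounded, V_GS = V_G = 2.86 V.
Assume saturation: I_D = (k_n/2)(V_GS − V_t)² = (0.25/2)×(2.86 − 1.8)² = 0.125×1.06² = 0.141 mA.
V_DS = V_DD − I_D·R_D = 19 − 0.141×1.5 = 18.8 V.
Saturation requires V_DS ≥ V_GS − V_t = 1.06 V; 18.8 ≥ 1.06 ✓.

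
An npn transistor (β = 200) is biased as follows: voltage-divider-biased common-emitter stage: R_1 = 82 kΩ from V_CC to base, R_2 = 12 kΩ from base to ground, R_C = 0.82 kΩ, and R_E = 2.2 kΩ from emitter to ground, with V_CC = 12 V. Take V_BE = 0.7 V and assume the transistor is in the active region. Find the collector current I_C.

Thevenize the base divider: V_Th = V_CC·R_2/(R_1+R_2) = 12×12/94 = 1.53 V, R_Th = R_1‖R_2 = 10.5 kΩ.
Base-emitter loop: V_Th = I_B·R_Th + V_BE + (β+1)I_B·R_E, so I_B = (1.53 − 0.7) / (10.5 + 201×2.2) = 0.00184 mA.
I_C = β·I_B = 200×0.00184 = 0.368 mA, and I_E = (β+1)I_B = 0.369 mA.
V_CE = V_CC − I_C·R_C − I_E·R_E = 12 − 0.368×0.82 − 0.369×2.2 = 10.9 V.
V_CE = 10.9 V > 0.2 V confirms active-region operation.

I_C ≈ 0.37 mA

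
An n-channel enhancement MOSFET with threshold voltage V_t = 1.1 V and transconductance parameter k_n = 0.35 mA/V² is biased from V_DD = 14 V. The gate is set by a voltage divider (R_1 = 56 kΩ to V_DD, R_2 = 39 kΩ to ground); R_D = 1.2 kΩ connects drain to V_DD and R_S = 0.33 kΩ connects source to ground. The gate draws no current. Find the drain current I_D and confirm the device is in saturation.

I_D ≈ 2.5 mA

V_G = V_DD·R_2/(R_1+R_2) = 14×39/95 = 5.75 V.
Assume saturation: I_D = (k_n/2)(V_GS − V_t)² with V_GS = V_G − I_D·R_S = 5.75 − 0.33·I_D.
Substituting gives 0.0191·I_D² − 1.54·I_D + 3.78 = 0, with roots I_D = 2.54 or 78.1 mA.
The root I_D = 78.1 mA gives V_GS = -20 V ≤ V_t, so take I_D = 2.54 mA.
Then V_GS = 4.91 V and V_DS = V_DD − I_D(R_D+R_S) = 14 − 2.54×1.53 = 10.1 V.
Saturation requires V_DS ≥ V_GS − V_t = 3.81 V; 10.1 ≥ 3.81 ✓.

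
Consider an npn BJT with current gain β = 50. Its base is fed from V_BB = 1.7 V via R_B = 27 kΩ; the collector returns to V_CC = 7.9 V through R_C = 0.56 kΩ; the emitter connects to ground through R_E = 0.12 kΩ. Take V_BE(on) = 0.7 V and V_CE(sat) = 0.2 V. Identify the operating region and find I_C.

Assume active. Base-emitter loop: I_B = (V_BB − V_BE)/(R_B + (β+1)R_E) = (1.7 − 0.7)/(27 + 51×0.12) = 0.0302 mA.
I_C = β·I_B = 50×0.0302 = 1.51 mA.
V_CE = V_CC − I_C·R_C − I_E·R_E = 7.9 − 1.51×0.56 − 1.54×0.12 = 6.87 V > V_CE(sat), so the active-region assumption holds.

active; I_C ≈ 1.5 mA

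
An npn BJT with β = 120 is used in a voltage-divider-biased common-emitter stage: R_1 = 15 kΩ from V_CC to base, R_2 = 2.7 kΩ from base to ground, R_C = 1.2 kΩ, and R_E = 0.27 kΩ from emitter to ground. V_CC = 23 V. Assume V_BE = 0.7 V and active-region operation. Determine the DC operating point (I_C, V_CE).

Thevenize the base divider: V_Th = V_CC·R_2/(R_1+R_2) = 23×2.7/17.7 = 3.51 V, R_Th = R_1‖R_2 = 2.29 kΩ.
Base-emitter loop: V_Th = I_B·R_Th + V_BE + (β+1)I_B·R_E, so I_B = (3.51 − 0.7) / (2.29 + 121×0.27) = 0.0803 mA.
I_C = β·I_B = 120×0.0803 = 9.64 mA, and I_E = (β+1)I_B = 9.72 mA.
V_CE = V_CC − I_C·R_C − I_E·R_E = 23 − 9.64×1.2 − 9.72×0.27 = 8.81 V.
V_CE = 8.81 V > 0.2 V confirms active-region operation.

I_C ≈ 9.6 mA, V_CE ≈ 8.8 V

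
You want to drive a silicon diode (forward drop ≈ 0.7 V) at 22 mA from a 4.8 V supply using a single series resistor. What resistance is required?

The resistor drops V_S − V_D = 4.8 − 0.7 = 4.1 V at 22 mA.
R = 4.1 V / 22 mA = 0.186 kΩ.

R ≈ 0.19 kΩ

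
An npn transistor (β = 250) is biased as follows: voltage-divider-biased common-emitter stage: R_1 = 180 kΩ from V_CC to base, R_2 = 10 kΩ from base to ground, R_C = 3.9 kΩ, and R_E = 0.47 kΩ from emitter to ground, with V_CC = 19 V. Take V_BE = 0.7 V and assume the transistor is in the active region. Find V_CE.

V_CE ≈ 16 V

Thevenize the base divider: V_Th = V_CC·R_2/(R_1+R_2) = 19×10/190 = 1 V, R_Th = R_1‖R_2 = 9.47 kΩ.
Base-emitter loop: V_Th = I_B·R_Th + V_BE + (β+1)I_B·R_E, so I_B = (1 − 0.7) / (9.47 + 251×0.47) = 0.00235 mA.
I_C = β·I_B = 250×0.00235 = 0.588 mA, and I_E = (β+1)I_B = 0.591 mA.
V_CE = V_CC − I_C·R_C − I_E·R_E = 19 − 0.588×3.9 − 0.591×0.47 = 16.4 V.
V_CE = 16.4 V > 0.2 V confirms active-region operation.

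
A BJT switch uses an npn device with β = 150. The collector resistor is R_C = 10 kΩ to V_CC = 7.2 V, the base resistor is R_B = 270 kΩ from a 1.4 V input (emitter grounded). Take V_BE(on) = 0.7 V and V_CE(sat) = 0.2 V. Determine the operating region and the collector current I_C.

active; I_C ≈ 0.39 mA

Assume active. Base-emitter loop: I_B = (V_BB − V_BE)/R_B = (1.4 − 0.7)/270 = 0.00259 mA.
I_C = β·I_B = 150×0.00259 = 0.389 mA.
V_CE = V_CC − I_C·R_C = 7.2 − 0.389×10 = 3.31 V > V_CE(sat), so the active-region assumption holds.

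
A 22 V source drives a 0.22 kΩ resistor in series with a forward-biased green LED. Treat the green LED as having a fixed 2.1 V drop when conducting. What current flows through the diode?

KVL around the loop: 22 = V_D + I·R = 2.1 + I × 0.22 kΩ.
So I = (22 − 2.1) / 0.22 kΩ = 19.9 / 0.22 = 90.5 mA.

I ≈ 90 mA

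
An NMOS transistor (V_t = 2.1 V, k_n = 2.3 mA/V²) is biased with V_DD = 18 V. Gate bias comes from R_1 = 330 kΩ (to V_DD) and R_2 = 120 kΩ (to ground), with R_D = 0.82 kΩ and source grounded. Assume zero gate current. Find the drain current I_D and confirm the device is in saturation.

V_G = V_DD·R_2/(R_1+R_2) = 18×120/450 = 4.8 V. With the source grounded, V_GS = V_G = 4.8 V.
Assume saturation: I_D = (k_n/2)(V_GS − V_t)² = (2.3/2)×(4.8 − 2.1)² = 1.15×2.7² = 8.38 mA.
V_DS = V_DD − I_D·R_D = 18 − 8.38×0.82 = 11.1 V.
Saturation requires V_DS ≥ V_GS − V_t = 2.7 V; 11.1 ≥ 2.7 ✓.

I_D ≈ 8.4 mA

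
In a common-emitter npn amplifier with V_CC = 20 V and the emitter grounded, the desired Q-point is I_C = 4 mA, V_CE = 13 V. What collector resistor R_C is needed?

R_C ≈ 1.8 kΩ

Collector loop: V_CC = I_C·R_C + V_CE.
R_C = (V_CC − V_CE)/I_C = (20 − 13)/4 = 1.75 kΩ.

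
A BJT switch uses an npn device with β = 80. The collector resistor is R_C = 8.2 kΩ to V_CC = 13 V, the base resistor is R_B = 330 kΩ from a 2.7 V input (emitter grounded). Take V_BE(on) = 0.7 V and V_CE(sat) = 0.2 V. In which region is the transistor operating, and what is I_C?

Assume active. Base-emitter loop: I_B = (V_BB − V_BE)/R_B = (2.7 − 0.7)/330 = 0.00606 mA.
I_C = β·I_B = 80×0.00606 = 0.485 mA.
V_CE = V_CC − I_C·R_C = 13 − 0.485×8.2 = 9.02 V > V_CE(sat), so the active-region assumption holds.

active; I_C ≈ 0.48 mA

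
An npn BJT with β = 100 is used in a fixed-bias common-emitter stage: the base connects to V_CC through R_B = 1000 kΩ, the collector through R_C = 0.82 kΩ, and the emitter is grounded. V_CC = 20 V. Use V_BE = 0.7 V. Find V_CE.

V_CE ≈ 18 V

Base loop: V_CC = I_B·R_B + V_BE, so I_B = (20 − 0.7)/1000 kΩ = 0.0193 mA.
In the active region I_C = β·I_B = 100 × 0.0193 = 1.93 mA.
Collector loop: V_CE = V_CC − I_C·R_C = 20 − 1.93×0.82 = 18.4 V.
Since V_CE = 18.4 V > V_CE(sat) ≈ 0.2 V, the transistor is in the active region as assumed.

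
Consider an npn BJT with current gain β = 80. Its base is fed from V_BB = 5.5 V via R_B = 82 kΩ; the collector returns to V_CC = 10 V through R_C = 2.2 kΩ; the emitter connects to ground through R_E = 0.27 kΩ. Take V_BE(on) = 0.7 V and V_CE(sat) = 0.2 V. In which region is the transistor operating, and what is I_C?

Assume active. Base-emitter loop: I_B = (V_BB − V_BE)/(R_B + (β+1)R_E) = (5.5 − 0.7)/(82 + 81×0.27) = 0.0462 mA.
I_C = β·I_B = 80×0.0462 = 3.7 mA.
V_CE = V_CC − I_C·R_C − I_E·R_E = 10 − 3.7×2.2 − 3.74×0.27 = 0.856 V > V_CE(sat), so the active-region assumption holds.

active; I_C ≈ 3.7 mA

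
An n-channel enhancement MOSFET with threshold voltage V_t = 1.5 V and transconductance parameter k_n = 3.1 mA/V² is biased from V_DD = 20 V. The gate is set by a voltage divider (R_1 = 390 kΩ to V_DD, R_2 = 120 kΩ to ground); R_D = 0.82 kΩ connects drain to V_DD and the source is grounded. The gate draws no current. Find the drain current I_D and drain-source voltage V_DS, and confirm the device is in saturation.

V_G = V_DD·R_2/(R_1+R_2) = 20×120/510 = 4.71 V. With the source grounded, V_GS = V_G = 4.71 V.
Assume saturation: I_D = (k_n/2)(V_GS − V_t)² = (3.1/2)×(4.71 − 1.5)² = 1.55×3.21² = 15.9 mA.
V_DS = V_DD − I_D·R_D = 20 − 15.9×0.82 = 6.94 V.
Saturation requires V_DS ≥ V_GS − V_t = 3.21 V; 6.94 ≥ 3.21 ✓.

I_D ≈ 16 mA, V_DS ≈ 6.9 V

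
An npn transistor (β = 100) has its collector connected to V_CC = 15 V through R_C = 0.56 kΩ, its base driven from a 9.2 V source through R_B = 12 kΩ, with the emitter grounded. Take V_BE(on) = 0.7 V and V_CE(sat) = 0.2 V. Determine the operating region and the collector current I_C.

saturation; I_C ≈ 26 mA

Assume active: I_B = (9.2 − 0.7)/12 = 0.708 mA, giving I_C = β·I_B = 70.8 mA.
But then V_CE = 15 − 70.8×0.56 = -24.7 V < V_CE(sat) = 0.2 V — impossible in the active region.
So the transistor is saturated. With V_CE = 0.2 V, I_C = (V_CC − 0.2)/R_C = 14.8/0.56 = 26.4 mA.
Check: β·I_B = 70.8 mA > I_C = 26.4 mA, confirming saturation.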